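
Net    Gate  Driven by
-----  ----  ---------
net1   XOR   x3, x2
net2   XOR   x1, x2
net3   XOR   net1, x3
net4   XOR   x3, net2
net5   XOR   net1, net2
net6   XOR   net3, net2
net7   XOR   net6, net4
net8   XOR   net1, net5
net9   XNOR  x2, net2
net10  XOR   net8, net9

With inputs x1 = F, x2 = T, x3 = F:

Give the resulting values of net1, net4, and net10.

net1 = x3 XOR x2 = F XOR T = T
net2 = x1 XOR x2 = F XOR T = T
net4 = x3 XOR net2 = F XOR T = T
net5 = net1 XOR net2 = T XOR T = F
net8 = net1 XOR net5 = T XOR F = T
net9 = x2 XNOR net2 = T XNOR T = T
net10 = net8 XOR net9 = T XOR T = F

net1 = T, net4 = T, net10 = F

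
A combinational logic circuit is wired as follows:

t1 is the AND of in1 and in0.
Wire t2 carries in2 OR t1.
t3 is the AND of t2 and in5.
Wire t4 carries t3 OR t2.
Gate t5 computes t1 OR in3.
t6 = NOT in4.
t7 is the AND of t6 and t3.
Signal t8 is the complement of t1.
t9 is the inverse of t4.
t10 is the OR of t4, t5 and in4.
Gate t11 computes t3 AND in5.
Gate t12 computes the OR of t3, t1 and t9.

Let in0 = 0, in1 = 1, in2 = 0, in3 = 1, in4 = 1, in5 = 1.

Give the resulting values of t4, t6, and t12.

t1 = in1 AND in0 = 1 AND 0 = 0
t2 = in2 OR t1 = 0 OR 0 = 0
t3 = t2 AND in5 = 0 AND 1 = 0
t4 = t3 OR t2 = 0 OR 0 = 0
t6 = NOT in4 = NOT 1 = 0
t9 = NOT t4 = NOT 0 = 1
t12 = t3 OR t1 OR t9 = 0 OR 0 OR 1 = 1

t4 = 0  t6 = 0  t12 = 1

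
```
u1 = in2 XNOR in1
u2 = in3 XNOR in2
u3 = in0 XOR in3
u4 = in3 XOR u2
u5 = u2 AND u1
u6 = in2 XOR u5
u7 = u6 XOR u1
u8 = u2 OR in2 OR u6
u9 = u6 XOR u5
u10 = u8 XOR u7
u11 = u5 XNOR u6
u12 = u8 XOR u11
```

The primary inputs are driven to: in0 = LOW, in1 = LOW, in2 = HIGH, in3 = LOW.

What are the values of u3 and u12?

u3 = LOW; u12 = HIGH

u1 = in2 XNOR in1 = HIGH XNOR LOW = LOW
u2 = in3 XNOR in2 = LOW XNOR HIGH = LOW
u3 = in0 XOR in3 = LOW XOR LOW = LOW
u5 = u2 AND u1 = LOW AND LOW = LOW
u6 = in2 XOR u5 = HIGH XOR LOW = HIGH
u8 = u2 OR in2 OR u6 = LOW OR HIGH OR HIGH = HIGH
u11 = u5 XNOR u6 = LOW XNOR HIGH = LOW
u12 = u8 XOR u11 = HIGH XOR LOW = HIGH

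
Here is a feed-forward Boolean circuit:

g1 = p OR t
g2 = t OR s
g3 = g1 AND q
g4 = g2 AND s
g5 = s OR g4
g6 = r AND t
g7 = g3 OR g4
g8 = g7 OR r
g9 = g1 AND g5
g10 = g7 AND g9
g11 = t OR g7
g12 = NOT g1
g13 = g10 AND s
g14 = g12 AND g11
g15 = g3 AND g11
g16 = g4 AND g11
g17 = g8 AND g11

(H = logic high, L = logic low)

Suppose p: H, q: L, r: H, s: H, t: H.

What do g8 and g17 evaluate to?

g8 = H; g17 = H

g1 = p OR t = H OR H = H
g2 = t OR s = H OR H = H
g3 = g1 AND q = H AND L = L
g4 = g2 AND s = H AND H = H
g7 = g3 OR g4 = L OR H = H
g8 = g7 OR r = H OR H = H
g11 = t OR g7 = H OR H = H
g17 = g8 AND g11 = H AND H = H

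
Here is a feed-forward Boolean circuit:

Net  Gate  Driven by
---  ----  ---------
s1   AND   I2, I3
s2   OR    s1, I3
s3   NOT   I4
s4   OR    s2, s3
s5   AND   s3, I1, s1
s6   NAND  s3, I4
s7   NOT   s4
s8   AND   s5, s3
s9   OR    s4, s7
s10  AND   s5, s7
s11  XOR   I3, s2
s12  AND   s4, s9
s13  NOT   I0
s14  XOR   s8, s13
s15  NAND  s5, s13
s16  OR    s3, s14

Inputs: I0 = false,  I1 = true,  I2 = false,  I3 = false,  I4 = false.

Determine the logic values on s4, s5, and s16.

s4 = true; s5 = false; s16 = true

s1 = I2 AND I3 = false AND false = false
s2 = s1 OR I3 = false OR false = false
s3 = NOT I4 = NOT false = true
s4 = s2 OR s3 = false OR true = true
s5 = s3 AND I1 AND s1 = true AND true AND false = false
s8 = s5 AND s3 = false AND true = false
s13 = NOT I0 = NOT false = true
s14 = s8 XOR s13 = false XOR true = true
s16 = s3 OR s14 = true OR true = true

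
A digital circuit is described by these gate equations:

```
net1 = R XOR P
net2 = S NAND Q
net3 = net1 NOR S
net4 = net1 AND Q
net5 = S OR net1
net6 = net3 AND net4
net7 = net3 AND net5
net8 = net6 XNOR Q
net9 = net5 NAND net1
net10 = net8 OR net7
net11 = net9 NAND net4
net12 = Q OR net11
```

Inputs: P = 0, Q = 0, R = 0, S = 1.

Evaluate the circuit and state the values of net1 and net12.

net1 = R XOR P = 0 XOR 0 = 0
net4 = net1 AND Q = 0 AND 0 = 0
net5 = S OR net1 = 1 OR 0 = 1
net9 = net5 NAND net1 = 1 NAND 0 = 1
net11 = net9 NAND net4 = 1 NAND 0 = 1
net12 = Q OR net11 = 0 OR 1 = 1

net1 = 0; net12 = 1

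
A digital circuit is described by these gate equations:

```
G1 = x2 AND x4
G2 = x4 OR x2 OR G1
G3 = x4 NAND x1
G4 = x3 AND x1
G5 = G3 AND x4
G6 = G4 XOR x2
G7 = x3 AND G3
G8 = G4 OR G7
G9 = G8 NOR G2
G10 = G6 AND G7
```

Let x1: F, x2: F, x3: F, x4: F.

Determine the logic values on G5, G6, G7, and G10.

G3 = x4 NAND x1 = F NAND F = T
G4 = x3 AND x1 = F AND F = F
G5 = G3 AND x4 = T AND F = F
G6 = G4 XOR x2 = F XOR F = F
G7 = x3 AND G3 = F AND T = F
G10 = G6 AND G7 = F AND F = F

G5 = F, G6 = F, G7 = F, G10 = F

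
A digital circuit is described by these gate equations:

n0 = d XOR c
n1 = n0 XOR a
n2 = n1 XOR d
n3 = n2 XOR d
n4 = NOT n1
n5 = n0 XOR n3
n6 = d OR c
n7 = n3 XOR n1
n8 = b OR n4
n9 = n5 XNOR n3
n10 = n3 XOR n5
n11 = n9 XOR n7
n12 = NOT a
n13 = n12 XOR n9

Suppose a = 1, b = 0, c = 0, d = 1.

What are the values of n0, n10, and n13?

n0 = d XOR c = 1 XOR 0 = 1
n1 = n0 XOR a = 1 XOR 1 = 0
n2 = n1 XOR d = 0 XOR 1 = 1
n3 = n2 XOR d = 1 XOR 1 = 0
n5 = n0 XOR n3 = 1 XOR 0 = 1
n9 = n5 XNOR n3 = 1 XNOR 0 = 0
n10 = n3 XOR n5 = 0 XOR 1 = 1
n12 = NOT a = NOT 1 = 0
n13 = n12 XOR n9 = 0 XOR 0 = 0

n0 = 1  n10 = 1  n13 = 0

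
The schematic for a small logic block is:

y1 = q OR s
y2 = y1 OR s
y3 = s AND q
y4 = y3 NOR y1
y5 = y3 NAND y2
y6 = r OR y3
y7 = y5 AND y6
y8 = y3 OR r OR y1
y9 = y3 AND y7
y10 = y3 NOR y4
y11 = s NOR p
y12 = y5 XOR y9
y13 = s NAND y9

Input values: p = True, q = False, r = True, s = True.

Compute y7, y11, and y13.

y7 = True, y11 = False, y13 = True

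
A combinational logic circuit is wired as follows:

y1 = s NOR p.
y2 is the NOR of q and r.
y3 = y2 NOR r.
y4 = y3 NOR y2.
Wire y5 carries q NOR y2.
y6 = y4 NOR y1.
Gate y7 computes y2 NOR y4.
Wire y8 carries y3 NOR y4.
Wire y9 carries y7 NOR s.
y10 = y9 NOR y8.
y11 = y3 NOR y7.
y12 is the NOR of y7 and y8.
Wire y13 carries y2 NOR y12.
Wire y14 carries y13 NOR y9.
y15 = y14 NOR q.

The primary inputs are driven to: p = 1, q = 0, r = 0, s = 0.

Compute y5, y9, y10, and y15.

y2 = q NOR r = 0 NOR 0 = 1
y3 = y2 NOR r = 1 NOR 0 = 0
y4 = y3 NOR y2 = 0 NOR 1 = 0
y5 = q NOR y2 = 0 NOR 1 = 0
y7 = y2 NOR y4 = 1 NOR 0 = 0
y8 = y3 NOR y4 = 0 NOR 0 = 1
y9 = y7 NOR s = 0 NOR 0 = 1
y10 = y9 NOR y8 = 1 NOR 1 = 0
y12 = y7 NOR y8 = 0 NOR 1 = 0
y13 = y2 NOR y12 = 1 NOR 0 = 0
y14 = y13 NOR y9 = 0 NOR 1 = 0
y15 = y14 NOR q = 0 NOR 0 = 1

y5 = 0, y9 = 1, y10 = 0, y15 = 1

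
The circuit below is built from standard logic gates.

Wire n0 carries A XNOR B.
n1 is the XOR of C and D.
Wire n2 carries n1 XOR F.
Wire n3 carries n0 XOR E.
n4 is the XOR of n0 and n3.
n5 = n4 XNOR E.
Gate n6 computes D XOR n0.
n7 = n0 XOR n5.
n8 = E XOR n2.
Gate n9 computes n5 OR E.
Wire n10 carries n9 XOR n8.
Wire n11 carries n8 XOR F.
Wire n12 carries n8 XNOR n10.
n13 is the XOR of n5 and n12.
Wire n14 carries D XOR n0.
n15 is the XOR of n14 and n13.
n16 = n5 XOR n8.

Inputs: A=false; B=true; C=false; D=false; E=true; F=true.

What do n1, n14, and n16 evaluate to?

n1 = false, n14 = false, n16 = true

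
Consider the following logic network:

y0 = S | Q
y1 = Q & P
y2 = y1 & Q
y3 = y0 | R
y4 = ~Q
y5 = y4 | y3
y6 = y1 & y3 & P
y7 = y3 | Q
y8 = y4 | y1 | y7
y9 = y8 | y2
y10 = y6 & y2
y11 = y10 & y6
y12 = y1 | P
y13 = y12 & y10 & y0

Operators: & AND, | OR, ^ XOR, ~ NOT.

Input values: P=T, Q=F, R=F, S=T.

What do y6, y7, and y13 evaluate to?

y6 = F  y7 = T  y13 = F

y0 = S OR Q = T OR F = T
y1 = Q AND P = F AND T = F
y2 = y1 AND Q = F AND F = F
y3 = y0 OR R = T OR F = T
y6 = y1 AND y3 AND P = F AND T AND T = F
y7 = y3 OR Q = T OR F = T
y10 = y6 AND y2 = F AND F = F
y12 = y1 OR P = F OR T = T
y13 = y12 AND y10 AND y0 = T AND F AND T = F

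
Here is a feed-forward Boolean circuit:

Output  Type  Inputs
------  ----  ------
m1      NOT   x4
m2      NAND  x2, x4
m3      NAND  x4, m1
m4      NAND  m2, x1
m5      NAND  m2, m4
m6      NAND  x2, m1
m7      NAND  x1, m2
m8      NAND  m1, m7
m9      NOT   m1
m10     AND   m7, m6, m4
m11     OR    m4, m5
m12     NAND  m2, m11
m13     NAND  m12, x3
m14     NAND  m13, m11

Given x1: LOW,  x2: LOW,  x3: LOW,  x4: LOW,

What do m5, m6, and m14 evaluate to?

m5 = LOW  m6 = HIGH  m14 = LOW

m1 = NOT x4 = NOT LOW = HIGH
m2 = x2 NAND x4 = LOW NAND LOW = HIGH
m4 = m2 NAND x1 = HIGH NAND LOW = HIGH
m5 = m2 NAND m4 = HIGH NAND HIGH = LOW
m6 = x2 NAND m1 = LOW NAND HIGH = HIGH
m11 = m4 OR m5 = HIGH OR LOW = HIGH
m12 = m2 NAND m11 = HIGH NAND HIGH = LOW
m13 = m12 NAND x3 = LOW NAND LOW = HIGH
m14 = m13 NAND m11 = HIGH NAND HIGH = LOW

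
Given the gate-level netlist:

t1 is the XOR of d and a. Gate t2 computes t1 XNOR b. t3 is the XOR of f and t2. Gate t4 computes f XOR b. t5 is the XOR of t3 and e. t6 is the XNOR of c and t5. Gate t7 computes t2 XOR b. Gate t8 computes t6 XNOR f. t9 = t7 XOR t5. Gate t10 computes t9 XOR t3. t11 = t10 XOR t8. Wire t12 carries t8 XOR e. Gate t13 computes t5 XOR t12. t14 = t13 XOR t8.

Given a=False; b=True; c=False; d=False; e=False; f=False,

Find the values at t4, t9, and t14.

t1 = d XOR a = False XOR False = False
t2 = t1 XNOR b = False XNOR True = False
t3 = f XOR t2 = False XOR False = False
t4 = f XOR b = False XOR True = True
t5 = t3 XOR e = False XOR False = False
t6 = c XNOR t5 = False XNOR False = True
t7 = t2 XOR b = False XOR True = True
t8 = t6 XNOR f = True XNOR False = False
t9 = t7 XOR t5 = True XOR False = True
t12 = t8 XOR e = False XOR False = False
t13 = t5 XOR t12 = False XOR False = False
t14 = t13 XOR t8 = False XOR False = False

t4 = True  t9 = True  t14 = False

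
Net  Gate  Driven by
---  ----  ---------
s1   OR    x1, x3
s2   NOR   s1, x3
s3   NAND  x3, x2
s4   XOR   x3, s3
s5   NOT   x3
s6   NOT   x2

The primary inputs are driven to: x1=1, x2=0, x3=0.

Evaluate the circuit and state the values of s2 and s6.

s2 = 0  s6 = 1

s1 = x1 OR x3 = 1 OR 0 = 1
s2 = s1 NOR x3 = 1 NOR 0 = 0
s6 = NOT x2 = NOT 0 = 1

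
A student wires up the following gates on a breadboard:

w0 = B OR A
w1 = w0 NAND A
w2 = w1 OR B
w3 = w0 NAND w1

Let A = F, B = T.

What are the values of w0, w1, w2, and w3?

w0 = B OR A = T OR F = T
w1 = w0 NAND A = T NAND F = T
w2 = w1 OR B = T OR T = T
w3 = w0 NAND w1 = T NAND T = F

w0 = T  w1 = T  w2 = T  w3 = F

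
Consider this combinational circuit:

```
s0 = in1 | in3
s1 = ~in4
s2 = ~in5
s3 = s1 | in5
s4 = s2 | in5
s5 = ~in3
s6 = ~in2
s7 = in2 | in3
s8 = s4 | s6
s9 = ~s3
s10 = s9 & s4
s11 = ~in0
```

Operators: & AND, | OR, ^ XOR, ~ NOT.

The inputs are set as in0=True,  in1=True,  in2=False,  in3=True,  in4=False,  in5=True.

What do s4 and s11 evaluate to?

s4 = True, s11 = False

s2 = NOT in5 = NOT True = False
s4 = s2 OR in5 = False OR True = True
s11 = NOT in0 = NOT True = False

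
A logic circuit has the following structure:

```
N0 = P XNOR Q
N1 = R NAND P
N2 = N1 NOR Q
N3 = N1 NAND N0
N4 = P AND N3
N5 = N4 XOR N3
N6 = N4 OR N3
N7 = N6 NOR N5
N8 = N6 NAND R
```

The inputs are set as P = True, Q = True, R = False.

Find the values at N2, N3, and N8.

N0 = P XNOR Q = True XNOR True = True
N1 = R NAND P = False NAND True = True
N2 = N1 NOR Q = True NOR True = False
N3 = N1 NAND N0 = True NAND True = False
N4 = P AND N3 = True AND False = False
N6 = N4 OR N3 = False OR False = False
N8 = N6 NAND R = False NAND False = True

N2 = False  N3 = False  N8 = True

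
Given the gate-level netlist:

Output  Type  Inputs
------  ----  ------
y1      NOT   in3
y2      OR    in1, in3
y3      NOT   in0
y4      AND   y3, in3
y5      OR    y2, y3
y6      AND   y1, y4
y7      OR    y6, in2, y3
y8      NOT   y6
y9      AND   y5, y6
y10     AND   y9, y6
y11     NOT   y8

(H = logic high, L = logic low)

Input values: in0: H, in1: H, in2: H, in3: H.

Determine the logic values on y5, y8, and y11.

y1 = NOT in3 = NOT H = L
y2 = in1 OR in3 = H OR H = H
y3 = NOT in0 = NOT H = L
y4 = y3 AND in3 = L AND H = L
y5 = y2 OR y3 = H OR L = H
y6 = y1 AND y4 = L AND L = L
y8 = NOT y6 = NOT L = H
y11 = NOT y8 = NOT H = L

y5 = H  y8 = H  y11 = L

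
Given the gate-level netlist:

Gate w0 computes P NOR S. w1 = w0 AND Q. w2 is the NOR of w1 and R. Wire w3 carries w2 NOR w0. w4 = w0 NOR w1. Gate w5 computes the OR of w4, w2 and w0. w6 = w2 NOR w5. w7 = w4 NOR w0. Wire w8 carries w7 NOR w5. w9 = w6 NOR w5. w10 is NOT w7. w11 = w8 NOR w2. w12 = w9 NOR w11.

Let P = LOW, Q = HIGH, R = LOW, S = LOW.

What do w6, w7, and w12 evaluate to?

w6 = LOW; w7 = LOW; w12 = LOW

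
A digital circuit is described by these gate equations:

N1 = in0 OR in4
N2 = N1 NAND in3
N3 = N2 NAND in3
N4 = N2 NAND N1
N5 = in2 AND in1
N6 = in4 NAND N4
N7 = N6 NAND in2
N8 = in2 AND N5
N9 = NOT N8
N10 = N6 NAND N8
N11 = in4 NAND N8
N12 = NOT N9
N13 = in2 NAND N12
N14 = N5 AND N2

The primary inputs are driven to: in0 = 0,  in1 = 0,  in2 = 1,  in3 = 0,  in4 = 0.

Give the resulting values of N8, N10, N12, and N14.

N8 = 0, N10 = 1, N12 = 0, N14 = 0

N1 = in0 OR in4 = 0 OR 0 = 0
N2 = N1 NAND in3 = 0 NAND 0 = 1
N4 = N2 NAND N1 = 1 NAND 0 = 1
N5 = in2 AND in1 = 1 AND 0 = 0
N6 = in4 NAND N4 = 0 NAND 1 = 1
N8 = in2 AND N5 = 1 AND 0 = 0
N9 = NOT N8 = NOT 0 = 1
N10 = N6 NAND N8 = 1 NAND 0 = 1
N12 = NOT N9 = NOT 1 = 0
N14 = N5 AND N2 = 0 AND 1 = 0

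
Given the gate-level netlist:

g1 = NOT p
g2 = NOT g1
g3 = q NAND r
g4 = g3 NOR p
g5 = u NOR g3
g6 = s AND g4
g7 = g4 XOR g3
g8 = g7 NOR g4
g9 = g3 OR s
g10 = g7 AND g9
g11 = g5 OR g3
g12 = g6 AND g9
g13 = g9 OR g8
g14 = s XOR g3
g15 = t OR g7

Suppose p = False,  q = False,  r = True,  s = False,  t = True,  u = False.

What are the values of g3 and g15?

g3 = True, g15 = True

g3 = q NAND r = False NAND True = True
g4 = g3 NOR p = True NOR False = False
g7 = g4 XOR g3 = False XOR True = True
g15 = t OR g7 = True OR True = True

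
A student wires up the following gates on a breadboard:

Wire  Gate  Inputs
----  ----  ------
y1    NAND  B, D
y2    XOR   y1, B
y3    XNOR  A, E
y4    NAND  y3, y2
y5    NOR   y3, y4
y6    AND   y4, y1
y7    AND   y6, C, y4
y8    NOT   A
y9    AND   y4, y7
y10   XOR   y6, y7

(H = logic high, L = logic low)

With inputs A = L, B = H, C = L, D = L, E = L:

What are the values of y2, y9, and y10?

y1 = B NAND D = H NAND L = H
y2 = y1 XOR B = H XOR H = L
y3 = A XNOR E = L XNOR L = H
y4 = y3 NAND y2 = H NAND L = H
y6 = y4 AND y1 = H AND H = H
y7 = y6 AND C AND y4 = H AND L AND H = L
y9 = y4 AND y7 = H AND L = L
y10 = y6 XOR y7 = H XOR L = H

y2 = L  y9 = L  y10 = H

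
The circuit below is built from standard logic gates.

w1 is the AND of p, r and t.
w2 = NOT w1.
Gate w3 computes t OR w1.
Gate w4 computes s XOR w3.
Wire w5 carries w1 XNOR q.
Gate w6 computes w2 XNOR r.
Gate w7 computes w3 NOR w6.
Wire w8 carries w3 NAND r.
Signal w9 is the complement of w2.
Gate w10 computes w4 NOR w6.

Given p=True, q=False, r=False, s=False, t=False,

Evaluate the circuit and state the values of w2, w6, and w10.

w2 = True  w6 = False  w10 = True

w1 = p AND r AND t = True AND False AND False = False
w2 = NOT w1 = NOT False = True
w3 = t OR w1 = False OR False = False
w4 = s XOR w3 = False XOR False = False
w6 = w2 XNOR r = True XNOR False = False
w10 = w4 NOR w6 = False NOR False = True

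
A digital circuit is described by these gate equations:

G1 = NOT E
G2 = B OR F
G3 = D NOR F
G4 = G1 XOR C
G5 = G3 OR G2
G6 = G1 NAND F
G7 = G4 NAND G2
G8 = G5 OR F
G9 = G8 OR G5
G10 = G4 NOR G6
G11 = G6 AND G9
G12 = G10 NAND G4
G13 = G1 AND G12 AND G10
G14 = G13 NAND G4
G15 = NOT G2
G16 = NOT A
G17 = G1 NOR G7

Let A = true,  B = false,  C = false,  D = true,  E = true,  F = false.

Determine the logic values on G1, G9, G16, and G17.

G1 = false; G9 = false; G16 = false; G17 = false

G1 = NOT E = NOT true = false
G2 = B OR F = false OR false = false
G3 = D NOR F = true NOR false = false
G4 = G1 XOR C = false XOR false = false
G5 = G3 OR G2 = false OR false = false
G7 = G4 NAND G2 = false NAND false = true
G8 = G5 OR F = false OR false = false
G9 = G8 OR G5 = false OR false = false
G16 = NOT A = NOT true = false
G17 = G1 NOR G7 = false NOR true = false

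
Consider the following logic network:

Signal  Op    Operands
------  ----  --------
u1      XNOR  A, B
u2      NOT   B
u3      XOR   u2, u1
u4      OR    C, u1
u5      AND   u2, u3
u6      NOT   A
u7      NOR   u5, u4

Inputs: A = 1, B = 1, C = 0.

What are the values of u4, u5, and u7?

u4 = 1, u5 = 0, u7 = 0

u1 = A XNOR B = 1 XNOR 1 = 1
u2 = NOT B = NOT 1 = 0
u3 = u2 XOR u1 = 0 XOR 1 = 1
u4 = C OR u1 = 0 OR 1 = 1
u5 = u2 AND u3 = 0 AND 1 = 0
u7 = u5 NOR u4 = 0 NOR 1 = 0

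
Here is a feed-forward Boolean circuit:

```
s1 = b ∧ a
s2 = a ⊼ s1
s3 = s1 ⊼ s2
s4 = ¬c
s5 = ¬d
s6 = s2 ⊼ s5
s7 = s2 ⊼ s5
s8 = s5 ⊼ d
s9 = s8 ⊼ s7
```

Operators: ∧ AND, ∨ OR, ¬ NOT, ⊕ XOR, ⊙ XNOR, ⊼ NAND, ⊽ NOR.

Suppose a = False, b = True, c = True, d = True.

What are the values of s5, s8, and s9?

s1 = b AND a = True AND False = False
s2 = a NAND s1 = False NAND False = True
s5 = NOT d = NOT True = False
s7 = s2 NAND s5 = True NAND False = True
s8 = s5 NAND d = False NAND True = True
s9 = s8 NAND s7 = True NAND True = False

s5 = False  s8 = True  s9 = False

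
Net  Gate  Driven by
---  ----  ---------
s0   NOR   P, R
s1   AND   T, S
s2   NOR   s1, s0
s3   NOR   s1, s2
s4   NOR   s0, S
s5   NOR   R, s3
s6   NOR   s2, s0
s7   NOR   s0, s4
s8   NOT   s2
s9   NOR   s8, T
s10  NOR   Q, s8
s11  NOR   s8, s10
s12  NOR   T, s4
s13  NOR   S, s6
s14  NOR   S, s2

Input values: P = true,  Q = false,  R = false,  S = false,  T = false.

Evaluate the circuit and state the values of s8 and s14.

s0 = P NOR R = true NOR false = false
s1 = T AND S = false AND false = false
s2 = s1 NOR s0 = false NOR false = true
s8 = NOT s2 = NOT true = false
s14 = S NOR s2 = false NOR true = false

s8 = false, s14 = false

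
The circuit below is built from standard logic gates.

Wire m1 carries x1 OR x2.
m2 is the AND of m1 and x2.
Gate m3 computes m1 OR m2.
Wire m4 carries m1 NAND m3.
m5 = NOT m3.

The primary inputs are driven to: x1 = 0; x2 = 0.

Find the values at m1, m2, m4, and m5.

m1 = x1 OR x2 = 0 OR 0 = 0
m2 = m1 AND x2 = 0 AND 0 = 0
m3 = m1 OR m2 = 0 OR 0 = 0
m4 = m1 NAND m3 = 0 NAND 0 = 1
m5 = NOT m3 = NOT 0 = 1

m1 = 0  m2 = 0  m4 = 1  m5 = 1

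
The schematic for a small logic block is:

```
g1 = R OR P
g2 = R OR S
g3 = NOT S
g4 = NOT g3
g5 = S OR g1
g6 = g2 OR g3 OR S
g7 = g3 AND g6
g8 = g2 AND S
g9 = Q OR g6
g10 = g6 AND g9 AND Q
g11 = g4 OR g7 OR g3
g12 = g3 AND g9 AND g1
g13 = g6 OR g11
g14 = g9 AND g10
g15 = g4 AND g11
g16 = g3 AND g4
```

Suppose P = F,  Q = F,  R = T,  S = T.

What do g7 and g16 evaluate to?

g2 = R OR S = T OR T = T
g3 = NOT S = NOT T = F
g4 = NOT g3 = NOT F = T
g6 = g2 OR g3 OR S = T OR F OR T = T
g7 = g3 AND g6 = F AND T = F
g16 = g3 AND g4 = F AND T = F

g7 = F; g16 = F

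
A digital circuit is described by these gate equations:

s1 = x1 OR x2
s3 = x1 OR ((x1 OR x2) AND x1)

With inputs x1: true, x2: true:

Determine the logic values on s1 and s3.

s1 = true OR true = true
s3 = true OR ((true OR true) AND true) = true

s1 = true  s3 = true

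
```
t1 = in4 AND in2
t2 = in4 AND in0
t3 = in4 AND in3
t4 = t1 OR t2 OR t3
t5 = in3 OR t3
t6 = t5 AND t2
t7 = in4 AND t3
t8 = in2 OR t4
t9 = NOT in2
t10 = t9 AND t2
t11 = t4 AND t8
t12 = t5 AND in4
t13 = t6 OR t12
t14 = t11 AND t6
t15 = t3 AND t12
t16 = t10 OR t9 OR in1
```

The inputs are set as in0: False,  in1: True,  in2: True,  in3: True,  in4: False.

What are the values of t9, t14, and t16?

t9 = False, t14 = False, t16 = True

t1 = in4 AND in2 = False AND True = False
t2 = in4 AND in0 = False AND False = False
t3 = in4 AND in3 = False AND True = False
t4 = t1 OR t2 OR t3 = False OR False OR False = False
t5 = in3 OR t3 = True OR False = True
t6 = t5 AND t2 = True AND False = False
t8 = in2 OR t4 = True OR False = True
t9 = NOT in2 = NOT True = False
t10 = t9 AND t2 = False AND False = False
t11 = t4 AND t8 = False AND True = False
t14 = t11 AND t6 = False AND False = False
t16 = t10 OR t9 OR in1 = False OR False OR True = True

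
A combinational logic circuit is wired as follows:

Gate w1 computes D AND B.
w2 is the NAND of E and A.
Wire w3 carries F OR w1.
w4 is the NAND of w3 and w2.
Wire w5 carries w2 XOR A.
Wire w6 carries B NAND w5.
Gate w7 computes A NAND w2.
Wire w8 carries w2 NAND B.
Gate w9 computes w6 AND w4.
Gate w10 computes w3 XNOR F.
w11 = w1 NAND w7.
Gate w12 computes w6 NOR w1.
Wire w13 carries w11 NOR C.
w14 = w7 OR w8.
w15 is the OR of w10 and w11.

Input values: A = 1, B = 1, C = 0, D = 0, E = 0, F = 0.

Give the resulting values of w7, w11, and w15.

w1 = D AND B = 0 AND 1 = 0
w2 = E NAND A = 0 NAND 1 = 1
w3 = F OR w1 = 0 OR 0 = 0
w7 = A NAND w2 = 1 NAND 1 = 0
w10 = w3 XNOR F = 0 XNOR 0 = 1
w11 = w1 NAND w7 = 0 NAND 0 = 1
w15 = w10 OR w11 = 1 OR 1 = 1

w7 = 0; w11 = 1; w15 = 1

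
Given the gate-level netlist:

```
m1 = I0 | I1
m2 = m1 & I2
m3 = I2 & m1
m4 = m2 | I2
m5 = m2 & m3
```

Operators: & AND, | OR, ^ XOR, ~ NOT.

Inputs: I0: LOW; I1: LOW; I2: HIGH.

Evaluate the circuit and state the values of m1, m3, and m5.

m1 = I0 OR I1 = LOW OR LOW = LOW
m2 = m1 AND I2 = LOW AND HIGH = LOW
m3 = I2 AND m1 = HIGH AND LOW = LOW
m5 = m2 AND m3 = LOW AND LOW = LOW

m1 = LOW; m3 = LOW; m5 = LOW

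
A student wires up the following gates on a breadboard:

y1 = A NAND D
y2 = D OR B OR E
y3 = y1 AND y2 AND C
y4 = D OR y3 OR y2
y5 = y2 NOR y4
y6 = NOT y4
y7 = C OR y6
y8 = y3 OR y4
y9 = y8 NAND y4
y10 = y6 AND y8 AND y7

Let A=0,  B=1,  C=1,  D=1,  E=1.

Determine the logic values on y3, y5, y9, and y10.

y1 = A NAND D = 0 NAND 1 = 1
y2 = D OR B OR E = 1 OR 1 OR 1 = 1
y3 = y1 AND y2 AND C = 1 AND 1 AND 1 = 1
y4 = D OR y3 OR y2 = 1 OR 1 OR 1 = 1
y5 = y2 NOR y4 = 1 NOR 1 = 0
y6 = NOT y4 = NOT 1 = 0
y7 = C OR y6 = 1 OR 0 = 1
y8 = y3 OR y4 = 1 OR 1 = 1
y9 = y8 NAND y4 = 1 NAND 1 = 0
y10 = y6 AND y8 AND y7 = 0 AND 1 AND 1 = 0

y3 = 1; y5 = 0; y9 = 0; y10 = 0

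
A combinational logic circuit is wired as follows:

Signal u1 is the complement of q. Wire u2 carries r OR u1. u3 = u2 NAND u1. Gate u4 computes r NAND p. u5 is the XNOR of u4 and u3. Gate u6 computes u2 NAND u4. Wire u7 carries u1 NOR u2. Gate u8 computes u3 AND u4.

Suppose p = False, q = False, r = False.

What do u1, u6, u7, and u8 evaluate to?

u1 = True, u6 = False, u7 = False, u8 = False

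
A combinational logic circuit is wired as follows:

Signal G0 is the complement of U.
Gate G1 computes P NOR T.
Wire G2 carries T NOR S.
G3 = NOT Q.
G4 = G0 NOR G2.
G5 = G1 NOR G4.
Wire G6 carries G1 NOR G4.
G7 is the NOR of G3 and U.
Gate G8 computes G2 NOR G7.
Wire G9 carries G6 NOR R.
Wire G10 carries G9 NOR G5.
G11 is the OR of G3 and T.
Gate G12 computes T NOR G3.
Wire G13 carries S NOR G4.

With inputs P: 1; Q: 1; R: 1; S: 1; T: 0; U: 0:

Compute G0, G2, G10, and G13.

G0 = 1, G2 = 0, G10 = 0, G13 = 0

G0 = NOT U = NOT 0 = 1
G1 = P NOR T = 1 NOR 0 = 0
G2 = T NOR S = 0 NOR 1 = 0
G4 = G0 NOR G2 = 1 NOR 0 = 0
G5 = G1 NOR G4 = 0 NOR 0 = 1
G6 = G1 NOR G4 = 0 NOR 0 = 1
G9 = G6 NOR R = 1 NOR 1 = 0
G10 = G9 NOR G5 = 0 NOR 1 = 0
G13 = S NOR G4 = 1 NOR 0 = 0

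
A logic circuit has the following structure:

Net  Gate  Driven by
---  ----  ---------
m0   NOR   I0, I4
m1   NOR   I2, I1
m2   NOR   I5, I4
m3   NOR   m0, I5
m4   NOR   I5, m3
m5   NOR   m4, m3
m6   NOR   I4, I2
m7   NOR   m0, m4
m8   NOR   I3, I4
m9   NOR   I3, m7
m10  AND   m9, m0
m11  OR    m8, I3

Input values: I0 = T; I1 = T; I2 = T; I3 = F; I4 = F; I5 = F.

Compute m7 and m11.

m0 = I0 NOR I4 = T NOR F = F
m3 = m0 NOR I5 = F NOR F = T
m4 = I5 NOR m3 = F NOR T = F
m7 = m0 NOR m4 = F NOR F = T
m8 = I3 NOR I4 = F NOR F = T
m11 = m8 OR I3 = T OR F = T

m7 = T, m11 = T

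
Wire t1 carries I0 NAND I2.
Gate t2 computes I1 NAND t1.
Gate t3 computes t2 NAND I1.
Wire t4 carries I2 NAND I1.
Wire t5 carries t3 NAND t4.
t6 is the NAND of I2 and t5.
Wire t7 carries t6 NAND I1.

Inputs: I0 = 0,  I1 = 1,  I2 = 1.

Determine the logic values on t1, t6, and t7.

t1 = I0 NAND I2 = 0 NAND 1 = 1
t2 = I1 NAND t1 = 1 NAND 1 = 0
t3 = t2 NAND I1 = 0 NAND 1 = 1
t4 = I2 NAND I1 = 1 NAND 1 = 0
t5 = t3 NAND t4 = 1 NAND 0 = 1
t6 = I2 NAND t5 = 1 NAND 1 = 0
t7 = t6 NAND I1 = 0 NAND 1 = 1

t1 = 1; t6 = 0; t7 = 1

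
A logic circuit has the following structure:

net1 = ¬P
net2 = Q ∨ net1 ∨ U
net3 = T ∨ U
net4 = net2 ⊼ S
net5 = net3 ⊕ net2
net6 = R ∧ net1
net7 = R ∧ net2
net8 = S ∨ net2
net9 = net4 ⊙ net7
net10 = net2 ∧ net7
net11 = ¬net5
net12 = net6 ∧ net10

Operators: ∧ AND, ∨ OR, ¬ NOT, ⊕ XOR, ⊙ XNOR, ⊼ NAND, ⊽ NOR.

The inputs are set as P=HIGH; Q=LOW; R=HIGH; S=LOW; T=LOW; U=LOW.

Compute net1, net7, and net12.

net1 = NOT P = NOT HIGH = LOW
net2 = Q OR net1 OR U = LOW OR LOW OR LOW = LOW
net6 = R AND net1 = HIGH AND LOW = LOW
net7 = R AND net2 = HIGH AND LOW = LOW
net10 = net2 AND net7 = LOW AND LOW = LOW
net12 = net6 AND net10 = LOW AND LOW = LOW

net1 = LOW  net7 = LOW  net12 = LOW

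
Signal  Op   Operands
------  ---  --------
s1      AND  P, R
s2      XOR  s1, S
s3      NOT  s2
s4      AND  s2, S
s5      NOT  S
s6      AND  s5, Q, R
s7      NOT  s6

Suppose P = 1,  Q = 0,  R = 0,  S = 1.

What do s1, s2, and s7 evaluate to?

s1 = P AND R = 1 AND 0 = 0
s2 = s1 XOR S = 0 XOR 1 = 1
s5 = NOT S = NOT 1 = 0
s6 = s5 AND Q AND R = 0 AND 0 AND 0 = 0
s7 = NOT s6 = NOT 0 = 1

s1 = 0  s2 = 1  s7 = 1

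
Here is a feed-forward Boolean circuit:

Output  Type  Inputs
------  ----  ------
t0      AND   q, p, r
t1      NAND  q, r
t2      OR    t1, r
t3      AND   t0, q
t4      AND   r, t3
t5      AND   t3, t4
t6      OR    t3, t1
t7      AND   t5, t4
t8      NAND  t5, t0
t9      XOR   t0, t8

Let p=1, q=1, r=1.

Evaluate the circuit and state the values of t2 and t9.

t0 = q AND p AND r = 1 AND 1 AND 1 = 1
t1 = q NAND r = 1 NAND 1 = 0
t2 = t1 OR r = 0 OR 1 = 1
t3 = t0 AND q = 1 AND 1 = 1
t4 = r AND t3 = 1 AND 1 = 1
t5 = t3 AND t4 = 1 AND 1 = 1
t8 = t5 NAND t0 = 1 NAND 1 = 0
t9 = t0 XOR t8 = 1 XOR 0 = 1

t2 = 1, t9 = 1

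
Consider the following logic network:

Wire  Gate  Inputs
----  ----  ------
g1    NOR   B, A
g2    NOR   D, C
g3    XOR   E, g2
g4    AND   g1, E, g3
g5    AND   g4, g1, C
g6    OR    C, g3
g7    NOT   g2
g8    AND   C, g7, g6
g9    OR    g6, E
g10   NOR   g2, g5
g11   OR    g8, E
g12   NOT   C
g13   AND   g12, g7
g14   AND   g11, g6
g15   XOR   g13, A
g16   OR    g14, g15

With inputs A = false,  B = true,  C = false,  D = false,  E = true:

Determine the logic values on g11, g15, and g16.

g11 = true, g15 = false, g16 = false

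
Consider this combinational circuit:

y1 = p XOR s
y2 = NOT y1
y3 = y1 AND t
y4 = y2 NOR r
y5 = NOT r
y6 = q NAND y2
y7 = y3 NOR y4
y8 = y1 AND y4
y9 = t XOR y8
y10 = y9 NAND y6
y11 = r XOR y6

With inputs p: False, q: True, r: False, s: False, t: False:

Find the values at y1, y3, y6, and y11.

y1 = p XOR s = False XOR False = False
y2 = NOT y1 = NOT False = True
y3 = y1 AND t = False AND False = False
y6 = q NAND y2 = True NAND True = False
y11 = r XOR y6 = False XOR False = False

y1 = False  y3 = False  y6 = False  y11 = False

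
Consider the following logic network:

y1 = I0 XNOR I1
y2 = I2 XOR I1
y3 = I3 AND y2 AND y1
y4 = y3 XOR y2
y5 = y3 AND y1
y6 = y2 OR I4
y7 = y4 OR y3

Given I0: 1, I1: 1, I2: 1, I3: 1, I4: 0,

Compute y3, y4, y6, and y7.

y3 = 0  y4 = 0  y6 = 0  y7 = 0

y1 = I0 XNOR I1 = 1 XNOR 1 = 1
y2 = I2 XOR I1 = 1 XOR 1 = 0
y3 = I3 AND y2 AND y1 = 1 AND 0 AND 1 = 0
y4 = y3 XOR y2 = 0 XOR 0 = 0
y6 = y2 OR I4 = 0 OR 0 = 0
y7 = y4 OR y3 = 0 OR 0 = 0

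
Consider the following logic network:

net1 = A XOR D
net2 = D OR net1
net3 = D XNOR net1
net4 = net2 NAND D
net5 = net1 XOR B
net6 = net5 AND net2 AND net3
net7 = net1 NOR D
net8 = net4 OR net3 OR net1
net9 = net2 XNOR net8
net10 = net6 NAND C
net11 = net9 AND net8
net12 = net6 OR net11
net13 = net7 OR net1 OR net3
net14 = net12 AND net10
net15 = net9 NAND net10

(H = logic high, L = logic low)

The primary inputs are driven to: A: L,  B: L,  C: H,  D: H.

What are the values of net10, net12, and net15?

net1 = A XOR D = L XOR H = H
net2 = D OR net1 = H OR H = H
net3 = D XNOR net1 = H XNOR H = H
net4 = net2 NAND D = H NAND H = L
net5 = net1 XOR B = H XOR L = H
net6 = net5 AND net2 AND net3 = H AND H AND H = H
net8 = net4 OR net3 OR net1 = L OR H OR H = H
net9 = net2 XNOR net8 = H XNOR H = H
net10 = net6 NAND C = H NAND H = L
net11 = net9 AND net8 = H AND H = H
net12 = net6 OR net11 = H OR H = H
net15 = net9 NAND net10 = H NAND L = H

net10 = L, net12 = H, net15 = H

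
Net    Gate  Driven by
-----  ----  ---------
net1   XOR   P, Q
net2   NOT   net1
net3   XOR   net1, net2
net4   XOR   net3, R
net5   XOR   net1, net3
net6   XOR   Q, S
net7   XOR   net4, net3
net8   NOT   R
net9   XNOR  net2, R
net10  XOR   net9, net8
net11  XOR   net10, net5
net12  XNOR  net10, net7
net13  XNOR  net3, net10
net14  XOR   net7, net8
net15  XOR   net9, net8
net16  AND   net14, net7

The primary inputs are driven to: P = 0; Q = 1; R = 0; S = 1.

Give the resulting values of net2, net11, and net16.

net1 = P XOR Q = 0 XOR 1 = 1
net2 = NOT net1 = NOT 1 = 0
net3 = net1 XOR net2 = 1 XOR 0 = 1
net4 = net3 XOR R = 1 XOR 0 = 1
net5 = net1 XOR net3 = 1 XOR 1 = 0
net7 = net4 XOR net3 = 1 XOR 1 = 0
net8 = NOT R = NOT 0 = 1
net9 = net2 XNOR R = 0 XNOR 0 = 1
net10 = net9 XOR net8 = 1 XOR 1 = 0
net11 = net10 XOR net5 = 0 XOR 0 = 0
net14 = net7 XOR net8 = 0 XOR 1 = 1
net16 = net14 AND net7 = 1 AND 0 = 0

net2 = 0, net11 = 0, net16 = 0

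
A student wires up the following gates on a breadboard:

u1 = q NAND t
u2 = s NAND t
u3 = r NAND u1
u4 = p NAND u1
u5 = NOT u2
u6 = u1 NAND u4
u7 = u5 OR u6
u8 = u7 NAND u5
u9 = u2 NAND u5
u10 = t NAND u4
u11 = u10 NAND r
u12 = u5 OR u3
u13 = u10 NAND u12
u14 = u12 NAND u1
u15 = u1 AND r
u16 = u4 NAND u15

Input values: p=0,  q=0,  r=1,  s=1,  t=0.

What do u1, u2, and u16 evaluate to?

u1 = 1, u2 = 1, u16 = 0

u1 = q NAND t = 0 NAND 0 = 1
u2 = s NAND t = 1 NAND 0 = 1
u4 = p NAND u1 = 0 NAND 1 = 1
u15 = u1 AND r = 1 AND 1 = 1
u16 = u4 NAND u15 = 1 NAND 1 = 0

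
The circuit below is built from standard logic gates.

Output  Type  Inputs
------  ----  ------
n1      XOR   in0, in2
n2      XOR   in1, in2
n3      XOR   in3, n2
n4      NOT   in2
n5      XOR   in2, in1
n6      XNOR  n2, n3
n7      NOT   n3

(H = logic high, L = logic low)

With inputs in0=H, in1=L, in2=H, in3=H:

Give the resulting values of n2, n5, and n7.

n2 = H, n5 = H, n7 = H

n2 = in1 XOR in2 = L XOR H = H
n3 = in3 XOR n2 = H XOR H = L
n5 = in2 XOR in1 = H XOR L = H
n7 = NOT n3 = NOT L = H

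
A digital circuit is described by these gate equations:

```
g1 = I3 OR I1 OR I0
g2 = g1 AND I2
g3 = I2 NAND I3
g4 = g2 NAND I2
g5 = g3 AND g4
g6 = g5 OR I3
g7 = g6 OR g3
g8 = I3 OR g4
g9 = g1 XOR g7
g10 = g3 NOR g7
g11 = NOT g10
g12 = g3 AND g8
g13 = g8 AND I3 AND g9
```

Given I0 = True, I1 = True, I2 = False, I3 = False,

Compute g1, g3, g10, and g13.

g1 = True; g3 = True; g10 = False; g13 = False

g1 = I3 OR I1 OR I0 = False OR True OR True = True
g2 = g1 AND I2 = True AND False = False
g3 = I2 NAND I3 = False NAND False = True
g4 = g2 NAND I2 = False NAND False = True
g5 = g3 AND g4 = True AND True = True
g6 = g5 OR I3 = True OR False = True
g7 = g6 OR g3 = True OR True = True
g8 = I3 OR g4 = False OR True = True
g9 = g1 XOR g7 = True XOR True = False
g10 = g3 NOR g7 = True NOR True = False
g13 = g8 AND I3 AND g9 = True AND False AND False = False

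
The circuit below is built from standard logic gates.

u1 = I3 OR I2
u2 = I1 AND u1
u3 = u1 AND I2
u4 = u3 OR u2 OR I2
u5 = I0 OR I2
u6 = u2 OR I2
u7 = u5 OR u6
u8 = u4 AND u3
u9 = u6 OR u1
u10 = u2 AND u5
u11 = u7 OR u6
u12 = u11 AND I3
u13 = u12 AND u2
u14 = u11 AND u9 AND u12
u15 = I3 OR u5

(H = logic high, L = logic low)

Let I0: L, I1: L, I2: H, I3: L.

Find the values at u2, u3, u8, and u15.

u2 = L, u3 = H, u8 = H, u15 = H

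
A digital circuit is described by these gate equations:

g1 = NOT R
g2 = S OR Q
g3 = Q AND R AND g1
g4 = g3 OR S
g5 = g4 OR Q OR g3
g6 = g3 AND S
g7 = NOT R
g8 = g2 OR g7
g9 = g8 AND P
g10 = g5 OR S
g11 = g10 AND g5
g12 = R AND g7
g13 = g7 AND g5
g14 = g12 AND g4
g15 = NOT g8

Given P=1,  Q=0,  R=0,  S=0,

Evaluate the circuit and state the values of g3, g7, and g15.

g3 = 0  g7 = 1  g15 = 0

g1 = NOT R = NOT 0 = 1
g2 = S OR Q = 0 OR 0 = 0
g3 = Q AND R AND g1 = 0 AND 0 AND 1 = 0
g7 = NOT R = NOT 0 = 1
g8 = g2 OR g7 = 0 OR 1 = 1
g15 = NOT g8 = NOT 1 = 0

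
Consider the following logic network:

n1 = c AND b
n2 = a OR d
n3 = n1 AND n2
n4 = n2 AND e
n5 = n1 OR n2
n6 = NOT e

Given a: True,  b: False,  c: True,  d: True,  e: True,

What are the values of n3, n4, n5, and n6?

n1 = c AND b = True AND False = False
n2 = a OR d = True OR True = True
n3 = n1 AND n2 = False AND True = False
n4 = n2 AND e = True AND True = True
n5 = n1 OR n2 = False OR True = True
n6 = NOT e = NOT True = False

n3 = False, n4 = True, n5 = True, n6 = False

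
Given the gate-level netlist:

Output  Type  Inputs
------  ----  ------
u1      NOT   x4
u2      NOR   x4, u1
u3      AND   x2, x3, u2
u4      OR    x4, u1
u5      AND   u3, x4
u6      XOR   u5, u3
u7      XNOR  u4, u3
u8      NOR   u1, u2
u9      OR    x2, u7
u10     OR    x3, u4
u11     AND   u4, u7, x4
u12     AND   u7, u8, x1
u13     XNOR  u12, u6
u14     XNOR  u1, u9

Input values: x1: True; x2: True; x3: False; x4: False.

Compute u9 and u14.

u1 = NOT x4 = NOT False = True
u2 = x4 NOR u1 = False NOR True = False
u3 = x2 AND x3 AND u2 = True AND False AND False = False
u4 = x4 OR u1 = False OR True = True
u7 = u4 XNOR u3 = True XNOR False = False
u9 = x2 OR u7 = True OR False = True
u14 = u1 XNOR u9 = True XNOR True = True

u9 = True; u14 = True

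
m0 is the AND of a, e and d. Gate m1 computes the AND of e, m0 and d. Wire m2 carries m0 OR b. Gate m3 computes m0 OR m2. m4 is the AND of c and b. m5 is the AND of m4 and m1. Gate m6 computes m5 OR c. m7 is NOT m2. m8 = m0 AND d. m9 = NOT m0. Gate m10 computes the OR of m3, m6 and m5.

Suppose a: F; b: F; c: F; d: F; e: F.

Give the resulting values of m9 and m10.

m9 = T, m10 = F

m0 = a AND e AND d = F AND F AND F = F
m1 = e AND m0 AND d = F AND F AND F = F
m2 = m0 OR b = F OR F = F
m3 = m0 OR m2 = F OR F = F
m4 = c AND b = F AND F = F
m5 = m4 AND m1 = F AND F = F
m6 = m5 OR c = F OR F = F
m9 = NOT m0 = NOT F = T
m10 = m3 OR m6 OR m5 = F OR F OR F = F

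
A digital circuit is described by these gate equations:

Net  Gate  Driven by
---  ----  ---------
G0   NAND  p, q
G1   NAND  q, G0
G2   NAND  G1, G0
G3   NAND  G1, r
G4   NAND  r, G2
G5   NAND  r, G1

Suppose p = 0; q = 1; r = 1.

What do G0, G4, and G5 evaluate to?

G0 = p NAND q = 0 NAND 1 = 1
G1 = q NAND G0 = 1 NAND 1 = 0
G2 = G1 NAND G0 = 0 NAND 1 = 1
G4 = r NAND G2 = 1 NAND 1 = 0
G5 = r NAND G1 = 1 NAND 0 = 1

G0 = 1; G4 = 0; G5 = 1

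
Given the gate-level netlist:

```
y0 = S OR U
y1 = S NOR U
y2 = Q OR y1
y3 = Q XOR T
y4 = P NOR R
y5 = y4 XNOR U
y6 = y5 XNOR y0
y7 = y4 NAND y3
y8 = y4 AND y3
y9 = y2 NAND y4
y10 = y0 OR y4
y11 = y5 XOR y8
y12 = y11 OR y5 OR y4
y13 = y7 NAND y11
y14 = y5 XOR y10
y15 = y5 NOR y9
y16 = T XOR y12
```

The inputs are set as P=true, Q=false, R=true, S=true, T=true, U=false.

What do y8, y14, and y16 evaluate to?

y8 = false  y14 = false  y16 = false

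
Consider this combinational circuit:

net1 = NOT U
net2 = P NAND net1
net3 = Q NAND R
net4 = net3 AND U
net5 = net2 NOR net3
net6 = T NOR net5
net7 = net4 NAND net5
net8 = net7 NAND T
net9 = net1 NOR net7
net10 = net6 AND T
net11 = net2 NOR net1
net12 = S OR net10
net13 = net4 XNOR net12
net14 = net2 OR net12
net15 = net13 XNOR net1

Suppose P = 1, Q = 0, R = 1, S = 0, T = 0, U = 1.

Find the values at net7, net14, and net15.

net7 = 1, net14 = 1, net15 = 1

net1 = NOT U = NOT 1 = 0
net2 = P NAND net1 = 1 NAND 0 = 1
net3 = Q NAND R = 0 NAND 1 = 1
net4 = net3 AND U = 1 AND 1 = 1
net5 = net2 NOR net3 = 1 NOR 1 = 0
net6 = T NOR net5 = 0 NOR 0 = 1
net7 = net4 NAND net5 = 1 NAND 0 = 1
net10 = net6 AND T = 1 AND 0 = 0
net12 = S OR net10 = 0 OR 0 = 0
net13 = net4 XNOR net12 = 1 XNOR 0 = 0
net14 = net2 OR net12 = 1 OR 0 = 1
net15 = net13 XNOR net1 = 0 XNOR 0 = 1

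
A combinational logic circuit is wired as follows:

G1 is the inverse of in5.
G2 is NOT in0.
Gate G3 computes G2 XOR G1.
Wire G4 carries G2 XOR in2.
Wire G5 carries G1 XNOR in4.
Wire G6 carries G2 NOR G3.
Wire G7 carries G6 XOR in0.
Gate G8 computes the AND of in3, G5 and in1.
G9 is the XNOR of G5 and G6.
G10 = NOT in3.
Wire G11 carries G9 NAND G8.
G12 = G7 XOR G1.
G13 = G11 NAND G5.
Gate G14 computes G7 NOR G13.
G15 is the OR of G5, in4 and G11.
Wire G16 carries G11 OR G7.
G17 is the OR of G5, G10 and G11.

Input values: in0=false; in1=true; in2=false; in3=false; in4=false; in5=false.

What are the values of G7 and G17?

G7 = false, G17 = true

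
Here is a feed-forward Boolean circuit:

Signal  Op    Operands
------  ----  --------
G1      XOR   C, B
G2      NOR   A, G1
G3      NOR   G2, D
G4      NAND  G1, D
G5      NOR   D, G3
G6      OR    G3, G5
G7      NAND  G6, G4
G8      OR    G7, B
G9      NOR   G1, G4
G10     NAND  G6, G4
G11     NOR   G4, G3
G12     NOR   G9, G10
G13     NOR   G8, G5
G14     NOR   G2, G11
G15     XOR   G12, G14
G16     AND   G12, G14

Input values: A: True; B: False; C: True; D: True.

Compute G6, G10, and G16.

G6 = False, G10 = True, G16 = False

G1 = C XOR B = True XOR False = True
G2 = A NOR G1 = True NOR True = False
G3 = G2 NOR D = False NOR True = False
G4 = G1 NAND D = True NAND True = False
G5 = D NOR G3 = True NOR False = False
G6 = G3 OR G5 = False OR False = False
G9 = G1 NOR G4 = True NOR False = False
G10 = G6 NAND G4 = False NAND False = True
G11 = G4 NOR G3 = False NOR False = True
G12 = G9 NOR G10 = False NOR True = False
G14 = G2 NOR G11 = False NOR True = False
G16 = G12 AND G14 = False AND False = False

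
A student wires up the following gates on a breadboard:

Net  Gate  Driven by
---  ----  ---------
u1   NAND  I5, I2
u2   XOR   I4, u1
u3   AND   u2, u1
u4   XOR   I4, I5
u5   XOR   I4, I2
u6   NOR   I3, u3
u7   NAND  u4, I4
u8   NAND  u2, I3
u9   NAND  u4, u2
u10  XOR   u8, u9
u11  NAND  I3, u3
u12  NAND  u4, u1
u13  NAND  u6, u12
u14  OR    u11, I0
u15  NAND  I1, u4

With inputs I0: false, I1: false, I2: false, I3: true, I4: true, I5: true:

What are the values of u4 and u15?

u4 = false  u15 = true

u4 = I4 XOR I5 = true XOR true = false
u15 = I1 NAND u4 = false NAND false = true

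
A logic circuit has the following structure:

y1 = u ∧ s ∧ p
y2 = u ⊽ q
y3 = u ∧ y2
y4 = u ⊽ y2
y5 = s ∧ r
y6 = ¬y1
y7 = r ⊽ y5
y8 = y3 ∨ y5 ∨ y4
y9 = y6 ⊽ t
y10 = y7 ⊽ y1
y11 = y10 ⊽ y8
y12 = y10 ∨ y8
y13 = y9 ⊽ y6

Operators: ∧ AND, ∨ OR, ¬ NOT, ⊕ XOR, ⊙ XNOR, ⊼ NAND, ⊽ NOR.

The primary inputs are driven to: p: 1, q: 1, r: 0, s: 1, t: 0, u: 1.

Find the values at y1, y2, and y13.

y1 = 1, y2 = 0, y13 = 0

y1 = u AND s AND p = 1 AND 1 AND 1 = 1
y2 = u NOR q = 1 NOR 1 = 0
y6 = NOT y1 = NOT 1 = 0
y9 = y6 NOR t = 0 NOR 0 = 1
y13 = y9 NOR y6 = 1 NOR 0 = 0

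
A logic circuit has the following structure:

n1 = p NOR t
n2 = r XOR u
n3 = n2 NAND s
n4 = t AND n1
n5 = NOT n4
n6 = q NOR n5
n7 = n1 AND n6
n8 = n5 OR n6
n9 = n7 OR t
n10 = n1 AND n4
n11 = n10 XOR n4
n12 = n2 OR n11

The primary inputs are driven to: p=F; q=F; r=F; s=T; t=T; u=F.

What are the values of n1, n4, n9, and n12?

n1 = p NOR t = F NOR T = F
n2 = r XOR u = F XOR F = F
n4 = t AND n1 = T AND F = F
n5 = NOT n4 = NOT F = T
n6 = q NOR n5 = F NOR T = F
n7 = n1 AND n6 = F AND F = F
n9 = n7 OR t = F OR T = T
n10 = n1 AND n4 = F AND F = F
n11 = n10 XOR n4 = F XOR F = F
n12 = n2 OR n11 = F OR F = F

n1 = F, n4 = F, n9 = T, n12 = F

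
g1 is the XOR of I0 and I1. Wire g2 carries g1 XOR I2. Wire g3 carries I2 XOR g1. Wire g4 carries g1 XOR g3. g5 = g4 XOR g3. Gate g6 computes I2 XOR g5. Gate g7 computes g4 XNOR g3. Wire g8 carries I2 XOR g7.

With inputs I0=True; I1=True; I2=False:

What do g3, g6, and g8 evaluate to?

g3 = False, g6 = False, g8 = True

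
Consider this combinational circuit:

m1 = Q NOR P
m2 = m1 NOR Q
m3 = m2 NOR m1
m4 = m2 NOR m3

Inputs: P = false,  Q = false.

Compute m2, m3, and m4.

m2 = false, m3 = false, m4 = true

m1 = Q NOR P = false NOR false = true
m2 = m1 NOR Q = true NOR false = false
m3 = m2 NOR m1 = false NOR true = false
m4 = m2 NOR m3 = false NOR false = true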